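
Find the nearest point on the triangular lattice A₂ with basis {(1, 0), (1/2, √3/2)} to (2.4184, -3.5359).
(2, -3.464)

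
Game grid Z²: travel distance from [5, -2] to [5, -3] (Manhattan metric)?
1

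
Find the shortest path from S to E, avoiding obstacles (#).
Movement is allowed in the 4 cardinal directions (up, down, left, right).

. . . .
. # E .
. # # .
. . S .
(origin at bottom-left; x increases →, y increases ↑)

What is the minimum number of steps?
4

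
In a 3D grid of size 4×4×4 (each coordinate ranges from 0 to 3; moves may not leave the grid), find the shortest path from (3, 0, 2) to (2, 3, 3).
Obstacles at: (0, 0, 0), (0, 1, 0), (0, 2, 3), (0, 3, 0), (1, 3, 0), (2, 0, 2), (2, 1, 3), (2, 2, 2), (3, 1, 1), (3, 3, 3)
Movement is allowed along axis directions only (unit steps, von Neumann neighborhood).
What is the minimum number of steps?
5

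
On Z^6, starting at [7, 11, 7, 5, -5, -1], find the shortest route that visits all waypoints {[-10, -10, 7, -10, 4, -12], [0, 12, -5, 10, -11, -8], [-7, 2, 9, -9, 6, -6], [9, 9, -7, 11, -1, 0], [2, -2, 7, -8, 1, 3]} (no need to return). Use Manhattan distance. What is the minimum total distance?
183
(one optimal route: (7, 11, 7, 5, -5, -1) → (0, 12, -5, 10, -11, -8) → (9, 9, -7, 11, -1, 0) → (2, -2, 7, -8, 1, 3) → (-7, 2, 9, -9, 6, -6) → (-10, -10, 7, -10, 4, -12))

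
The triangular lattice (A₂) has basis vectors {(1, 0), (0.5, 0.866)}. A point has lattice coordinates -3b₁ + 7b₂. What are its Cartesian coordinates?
(0.5, 6.062)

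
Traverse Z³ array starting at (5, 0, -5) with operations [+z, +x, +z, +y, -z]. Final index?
(6, 1, -4)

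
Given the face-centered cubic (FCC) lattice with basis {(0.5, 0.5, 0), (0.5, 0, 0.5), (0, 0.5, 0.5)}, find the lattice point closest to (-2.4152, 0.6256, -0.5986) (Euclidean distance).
(-2.5, 1, -0.5)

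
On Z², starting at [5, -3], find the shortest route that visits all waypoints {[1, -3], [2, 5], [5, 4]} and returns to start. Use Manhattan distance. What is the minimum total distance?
24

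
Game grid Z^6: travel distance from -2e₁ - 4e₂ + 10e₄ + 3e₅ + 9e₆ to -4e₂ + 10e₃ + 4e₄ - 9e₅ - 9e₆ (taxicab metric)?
48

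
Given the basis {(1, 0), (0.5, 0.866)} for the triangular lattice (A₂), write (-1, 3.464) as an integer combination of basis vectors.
-3b₁ + 4b₂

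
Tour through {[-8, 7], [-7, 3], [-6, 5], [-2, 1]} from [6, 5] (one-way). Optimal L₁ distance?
26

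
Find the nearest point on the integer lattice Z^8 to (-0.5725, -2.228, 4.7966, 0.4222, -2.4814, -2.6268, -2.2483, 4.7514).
(-1, -2, 5, 0, -2, -3, -2, 5)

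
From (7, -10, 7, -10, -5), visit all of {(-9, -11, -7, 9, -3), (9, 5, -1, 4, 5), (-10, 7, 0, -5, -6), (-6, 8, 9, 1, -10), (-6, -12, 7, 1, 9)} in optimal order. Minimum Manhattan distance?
191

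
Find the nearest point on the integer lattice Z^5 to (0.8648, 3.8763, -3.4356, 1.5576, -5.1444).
(1, 4, -3, 2, -5)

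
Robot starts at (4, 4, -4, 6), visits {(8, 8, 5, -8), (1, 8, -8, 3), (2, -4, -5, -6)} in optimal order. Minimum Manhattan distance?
69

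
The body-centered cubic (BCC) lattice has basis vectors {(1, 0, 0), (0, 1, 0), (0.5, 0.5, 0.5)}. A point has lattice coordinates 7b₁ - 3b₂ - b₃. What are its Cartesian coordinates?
(6.5, -3.5, -0.5)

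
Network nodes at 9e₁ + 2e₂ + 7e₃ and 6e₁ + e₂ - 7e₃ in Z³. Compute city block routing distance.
18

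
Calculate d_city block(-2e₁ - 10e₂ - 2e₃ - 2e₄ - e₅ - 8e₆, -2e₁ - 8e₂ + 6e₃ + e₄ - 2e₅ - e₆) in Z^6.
21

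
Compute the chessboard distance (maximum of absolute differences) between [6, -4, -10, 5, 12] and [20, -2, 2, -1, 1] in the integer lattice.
14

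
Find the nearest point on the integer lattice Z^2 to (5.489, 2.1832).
(5, 2)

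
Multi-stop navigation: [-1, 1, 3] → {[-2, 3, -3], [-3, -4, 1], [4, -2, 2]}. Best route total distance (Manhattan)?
31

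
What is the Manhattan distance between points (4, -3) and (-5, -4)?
10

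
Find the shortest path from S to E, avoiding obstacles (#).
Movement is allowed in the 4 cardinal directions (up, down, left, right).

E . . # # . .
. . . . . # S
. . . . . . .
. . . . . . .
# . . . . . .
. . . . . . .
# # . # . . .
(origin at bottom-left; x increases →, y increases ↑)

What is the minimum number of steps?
9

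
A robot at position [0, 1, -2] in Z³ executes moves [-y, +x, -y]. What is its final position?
(1, -1, -2)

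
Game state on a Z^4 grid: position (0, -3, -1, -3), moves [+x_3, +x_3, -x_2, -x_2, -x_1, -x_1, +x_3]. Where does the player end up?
(-2, -5, 2, -3)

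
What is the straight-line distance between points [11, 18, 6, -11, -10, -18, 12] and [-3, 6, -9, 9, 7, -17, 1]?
37.0945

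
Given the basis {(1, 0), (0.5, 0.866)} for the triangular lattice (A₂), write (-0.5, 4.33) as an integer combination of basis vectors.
-3b₁ + 5b₂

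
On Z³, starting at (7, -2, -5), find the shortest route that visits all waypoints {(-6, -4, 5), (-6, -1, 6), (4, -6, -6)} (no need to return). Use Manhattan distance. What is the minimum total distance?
35
(one optimal route: (7, -2, -5) → (4, -6, -6) → (-6, -4, 5) → (-6, -1, 6))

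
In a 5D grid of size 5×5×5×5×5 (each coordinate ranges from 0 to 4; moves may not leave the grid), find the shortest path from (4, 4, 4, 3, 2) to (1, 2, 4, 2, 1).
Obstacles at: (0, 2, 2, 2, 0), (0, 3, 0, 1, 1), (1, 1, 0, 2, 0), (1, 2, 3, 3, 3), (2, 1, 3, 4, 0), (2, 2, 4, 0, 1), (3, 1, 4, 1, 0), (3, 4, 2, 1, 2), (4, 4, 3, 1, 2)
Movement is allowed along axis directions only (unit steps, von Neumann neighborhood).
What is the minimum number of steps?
7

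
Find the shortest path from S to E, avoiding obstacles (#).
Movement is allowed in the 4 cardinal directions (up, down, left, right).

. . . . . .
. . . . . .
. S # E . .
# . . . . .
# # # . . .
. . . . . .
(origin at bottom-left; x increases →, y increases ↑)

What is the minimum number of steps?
4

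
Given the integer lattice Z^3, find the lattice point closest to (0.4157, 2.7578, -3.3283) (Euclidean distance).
(0, 3, -3)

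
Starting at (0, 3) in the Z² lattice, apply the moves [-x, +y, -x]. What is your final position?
(-2, 4)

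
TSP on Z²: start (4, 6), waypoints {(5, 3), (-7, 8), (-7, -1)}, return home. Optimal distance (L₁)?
42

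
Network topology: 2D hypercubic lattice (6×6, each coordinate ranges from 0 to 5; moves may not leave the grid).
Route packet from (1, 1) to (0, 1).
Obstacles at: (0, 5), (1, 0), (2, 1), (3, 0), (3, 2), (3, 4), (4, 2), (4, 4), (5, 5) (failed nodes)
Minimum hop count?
1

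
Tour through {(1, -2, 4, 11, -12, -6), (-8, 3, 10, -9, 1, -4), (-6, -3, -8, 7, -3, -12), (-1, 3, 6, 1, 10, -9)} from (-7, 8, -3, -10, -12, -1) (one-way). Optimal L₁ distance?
154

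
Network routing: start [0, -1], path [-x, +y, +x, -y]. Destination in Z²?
(0, -1)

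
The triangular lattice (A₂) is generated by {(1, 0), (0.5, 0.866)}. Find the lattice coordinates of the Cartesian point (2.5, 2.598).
b₁ + 3b₂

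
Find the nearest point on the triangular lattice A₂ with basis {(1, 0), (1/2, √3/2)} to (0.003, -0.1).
(0, 0)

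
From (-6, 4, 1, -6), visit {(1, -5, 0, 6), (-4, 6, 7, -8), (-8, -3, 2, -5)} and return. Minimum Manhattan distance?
84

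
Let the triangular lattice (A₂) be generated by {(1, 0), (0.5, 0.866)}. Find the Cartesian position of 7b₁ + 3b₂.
(8.5, 2.598)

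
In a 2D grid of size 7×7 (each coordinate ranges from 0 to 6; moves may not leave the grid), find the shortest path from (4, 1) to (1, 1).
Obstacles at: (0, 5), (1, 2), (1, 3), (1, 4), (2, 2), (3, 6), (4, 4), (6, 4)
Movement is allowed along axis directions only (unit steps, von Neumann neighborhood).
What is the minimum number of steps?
3
(one shortest path: (4, 1) → (3, 1) → (2, 1) → (1, 1))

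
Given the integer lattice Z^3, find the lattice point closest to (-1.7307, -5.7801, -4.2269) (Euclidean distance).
(-2, -6, -4)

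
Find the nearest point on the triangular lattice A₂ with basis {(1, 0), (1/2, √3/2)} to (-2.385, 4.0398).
(-2.5, 4.33)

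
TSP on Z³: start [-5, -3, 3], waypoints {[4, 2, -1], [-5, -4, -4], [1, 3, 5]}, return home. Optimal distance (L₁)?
50
(one optimal route: (-5, -3, 3) → (-5, -4, -4) → (4, 2, -1) → (1, 3, 5) → (-5, -3, 3))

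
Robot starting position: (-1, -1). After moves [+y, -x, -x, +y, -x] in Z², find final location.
(-4, 1)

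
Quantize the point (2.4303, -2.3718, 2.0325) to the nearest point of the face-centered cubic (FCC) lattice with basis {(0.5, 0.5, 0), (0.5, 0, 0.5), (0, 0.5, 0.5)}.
(2.5, -2.5, 2)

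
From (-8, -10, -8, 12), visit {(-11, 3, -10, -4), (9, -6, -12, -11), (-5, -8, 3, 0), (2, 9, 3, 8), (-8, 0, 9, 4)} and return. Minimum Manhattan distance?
206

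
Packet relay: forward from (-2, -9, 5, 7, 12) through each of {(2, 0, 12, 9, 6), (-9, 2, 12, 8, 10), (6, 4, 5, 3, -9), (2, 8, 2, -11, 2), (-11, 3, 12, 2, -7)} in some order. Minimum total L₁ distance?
136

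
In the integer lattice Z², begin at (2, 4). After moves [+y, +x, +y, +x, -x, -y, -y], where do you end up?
(3, 4)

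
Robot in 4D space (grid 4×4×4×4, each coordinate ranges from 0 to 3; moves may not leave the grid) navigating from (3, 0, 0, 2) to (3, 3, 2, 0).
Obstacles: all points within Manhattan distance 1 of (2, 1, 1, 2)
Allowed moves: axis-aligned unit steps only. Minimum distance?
7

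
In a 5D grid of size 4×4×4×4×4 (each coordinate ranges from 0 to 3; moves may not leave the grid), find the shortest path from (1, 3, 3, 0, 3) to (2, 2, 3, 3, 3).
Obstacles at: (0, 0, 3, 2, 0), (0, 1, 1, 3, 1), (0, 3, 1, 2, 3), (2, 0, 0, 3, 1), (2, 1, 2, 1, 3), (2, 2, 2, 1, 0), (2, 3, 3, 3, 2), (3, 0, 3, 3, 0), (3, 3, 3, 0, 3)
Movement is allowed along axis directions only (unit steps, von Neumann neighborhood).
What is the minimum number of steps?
5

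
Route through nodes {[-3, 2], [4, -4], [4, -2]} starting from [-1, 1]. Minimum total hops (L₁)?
16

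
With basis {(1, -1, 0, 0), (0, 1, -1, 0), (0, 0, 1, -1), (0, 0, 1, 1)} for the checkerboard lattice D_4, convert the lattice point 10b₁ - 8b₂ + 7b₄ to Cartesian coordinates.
(10, -18, 15, 7)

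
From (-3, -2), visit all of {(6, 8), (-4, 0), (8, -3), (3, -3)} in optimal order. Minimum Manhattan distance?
31
(one optimal route: (-3, -2) → (-4, 0) → (3, -3) → (8, -3) → (6, 8))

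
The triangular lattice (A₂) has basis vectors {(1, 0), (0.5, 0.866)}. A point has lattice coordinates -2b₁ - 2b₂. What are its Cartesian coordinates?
(-3, -1.732)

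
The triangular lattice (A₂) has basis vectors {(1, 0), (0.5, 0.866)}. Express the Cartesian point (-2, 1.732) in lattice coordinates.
-3b₁ + 2b₂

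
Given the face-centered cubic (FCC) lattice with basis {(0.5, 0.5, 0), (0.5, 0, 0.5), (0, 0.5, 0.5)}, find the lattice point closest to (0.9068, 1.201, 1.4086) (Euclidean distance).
(1, 1.5, 1.5)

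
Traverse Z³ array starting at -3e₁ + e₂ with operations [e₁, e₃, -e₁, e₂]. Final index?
(-3, 2, 1)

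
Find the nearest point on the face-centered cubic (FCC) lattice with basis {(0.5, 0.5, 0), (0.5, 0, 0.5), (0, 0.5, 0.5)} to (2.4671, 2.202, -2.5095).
(2.5, 2, -2.5)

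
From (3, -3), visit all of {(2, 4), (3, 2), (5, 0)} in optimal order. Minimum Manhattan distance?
12
(one optimal route: (3, -3) → (5, 0) → (3, 2) → (2, 4))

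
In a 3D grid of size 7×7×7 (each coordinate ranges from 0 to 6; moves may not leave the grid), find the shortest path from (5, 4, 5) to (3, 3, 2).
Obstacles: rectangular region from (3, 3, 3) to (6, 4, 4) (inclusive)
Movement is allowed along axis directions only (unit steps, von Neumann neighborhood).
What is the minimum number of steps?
8
(one shortest path: (5, 4, 5) → (4, 4, 5) → (3, 4, 5) → (2, 4, 5) → (2, 3, 5) → (2, 3, 4) → (2, 3, 3) → (2, 3, 2) → (3, 3, 2))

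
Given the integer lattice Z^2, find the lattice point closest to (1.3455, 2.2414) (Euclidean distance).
(1, 2)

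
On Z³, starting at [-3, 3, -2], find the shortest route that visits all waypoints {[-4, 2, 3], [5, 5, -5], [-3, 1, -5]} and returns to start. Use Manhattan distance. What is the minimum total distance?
42
(one optimal route: (-3, 3, -2) → (-4, 2, 3) → (-3, 1, -5) → (5, 5, -5) → (-3, 3, -2))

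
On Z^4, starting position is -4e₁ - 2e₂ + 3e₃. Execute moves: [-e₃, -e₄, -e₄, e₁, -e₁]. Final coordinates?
(-4, -2, 2, -2)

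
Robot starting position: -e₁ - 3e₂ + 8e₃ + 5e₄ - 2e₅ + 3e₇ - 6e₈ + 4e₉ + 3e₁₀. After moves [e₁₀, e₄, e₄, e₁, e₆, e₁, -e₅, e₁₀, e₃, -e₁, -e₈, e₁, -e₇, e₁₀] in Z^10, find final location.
(1, -3, 9, 7, -3, 1, 2, -7, 4, 6)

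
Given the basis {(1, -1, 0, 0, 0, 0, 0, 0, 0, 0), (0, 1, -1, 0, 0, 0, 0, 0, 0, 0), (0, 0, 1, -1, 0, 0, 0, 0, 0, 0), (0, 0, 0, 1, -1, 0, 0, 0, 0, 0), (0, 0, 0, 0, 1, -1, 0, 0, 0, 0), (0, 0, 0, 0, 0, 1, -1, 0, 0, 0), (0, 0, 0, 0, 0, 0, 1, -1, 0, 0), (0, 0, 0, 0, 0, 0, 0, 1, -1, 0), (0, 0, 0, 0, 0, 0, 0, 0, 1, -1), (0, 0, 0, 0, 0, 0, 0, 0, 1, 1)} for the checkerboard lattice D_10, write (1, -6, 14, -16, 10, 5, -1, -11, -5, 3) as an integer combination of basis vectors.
b₁ - 5b₂ + 9b₃ - 7b₄ + 3b₅ + 8b₆ + 7b₇ - 4b₈ - 6b₉ - 3b₁₀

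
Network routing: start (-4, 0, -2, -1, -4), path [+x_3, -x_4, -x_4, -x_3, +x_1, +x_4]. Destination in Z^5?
(-3, 0, -2, -2, -4)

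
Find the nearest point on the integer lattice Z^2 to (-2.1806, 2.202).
(-2, 2)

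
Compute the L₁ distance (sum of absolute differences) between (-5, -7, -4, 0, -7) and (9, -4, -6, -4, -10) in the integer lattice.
26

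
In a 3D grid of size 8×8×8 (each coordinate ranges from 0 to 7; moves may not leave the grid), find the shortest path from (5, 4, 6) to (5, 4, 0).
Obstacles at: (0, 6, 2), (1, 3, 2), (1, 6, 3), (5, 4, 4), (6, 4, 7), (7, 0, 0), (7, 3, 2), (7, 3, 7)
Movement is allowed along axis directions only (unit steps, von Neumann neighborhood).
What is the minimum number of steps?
8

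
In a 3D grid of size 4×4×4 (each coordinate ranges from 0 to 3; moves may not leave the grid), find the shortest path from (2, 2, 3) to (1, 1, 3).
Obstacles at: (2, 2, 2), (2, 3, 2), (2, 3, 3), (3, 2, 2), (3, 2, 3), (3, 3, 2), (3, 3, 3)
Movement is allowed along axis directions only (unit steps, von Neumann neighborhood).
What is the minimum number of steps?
2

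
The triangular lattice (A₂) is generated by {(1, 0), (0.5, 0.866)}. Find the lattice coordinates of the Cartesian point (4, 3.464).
2b₁ + 4b₂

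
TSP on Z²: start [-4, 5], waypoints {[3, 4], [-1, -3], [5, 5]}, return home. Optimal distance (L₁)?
34
(one optimal route: (-4, 5) → (-1, -3) → (3, 4) → (5, 5) → (-4, 5))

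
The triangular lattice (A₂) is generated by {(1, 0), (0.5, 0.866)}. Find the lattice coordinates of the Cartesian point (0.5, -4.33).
3b₁ - 5b₂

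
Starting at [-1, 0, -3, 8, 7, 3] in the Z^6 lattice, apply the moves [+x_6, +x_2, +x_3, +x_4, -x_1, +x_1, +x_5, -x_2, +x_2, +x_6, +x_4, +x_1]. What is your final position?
(0, 1, -2, 10, 8, 5)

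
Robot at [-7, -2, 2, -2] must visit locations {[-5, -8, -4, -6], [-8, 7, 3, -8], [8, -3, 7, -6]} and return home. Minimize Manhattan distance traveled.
96
(one optimal route: (-7, -2, 2, -2) → (-5, -8, -4, -6) → (8, -3, 7, -6) → (-8, 7, 3, -8) → (-7, -2, 2, -2))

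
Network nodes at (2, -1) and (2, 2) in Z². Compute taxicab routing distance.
3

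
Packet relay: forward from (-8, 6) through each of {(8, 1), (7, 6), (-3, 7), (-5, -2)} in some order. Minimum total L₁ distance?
39
(one optimal route: (-8, 6) → (-3, 7) → (7, 6) → (8, 1) → (-5, -2))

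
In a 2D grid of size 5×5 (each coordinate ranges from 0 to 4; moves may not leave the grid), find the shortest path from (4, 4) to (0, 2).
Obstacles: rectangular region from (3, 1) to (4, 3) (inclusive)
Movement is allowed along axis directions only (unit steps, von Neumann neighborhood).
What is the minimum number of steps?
6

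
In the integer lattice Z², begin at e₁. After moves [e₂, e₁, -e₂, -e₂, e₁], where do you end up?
(3, -1)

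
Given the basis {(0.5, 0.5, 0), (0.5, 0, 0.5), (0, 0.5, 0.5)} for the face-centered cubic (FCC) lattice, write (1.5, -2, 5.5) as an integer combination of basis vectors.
-6b₁ + 9b₂ + 2b₃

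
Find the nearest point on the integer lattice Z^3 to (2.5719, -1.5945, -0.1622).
(3, -2, 0)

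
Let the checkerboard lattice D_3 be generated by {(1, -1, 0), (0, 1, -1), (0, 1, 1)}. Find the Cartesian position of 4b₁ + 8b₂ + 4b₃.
(4, 8, -4)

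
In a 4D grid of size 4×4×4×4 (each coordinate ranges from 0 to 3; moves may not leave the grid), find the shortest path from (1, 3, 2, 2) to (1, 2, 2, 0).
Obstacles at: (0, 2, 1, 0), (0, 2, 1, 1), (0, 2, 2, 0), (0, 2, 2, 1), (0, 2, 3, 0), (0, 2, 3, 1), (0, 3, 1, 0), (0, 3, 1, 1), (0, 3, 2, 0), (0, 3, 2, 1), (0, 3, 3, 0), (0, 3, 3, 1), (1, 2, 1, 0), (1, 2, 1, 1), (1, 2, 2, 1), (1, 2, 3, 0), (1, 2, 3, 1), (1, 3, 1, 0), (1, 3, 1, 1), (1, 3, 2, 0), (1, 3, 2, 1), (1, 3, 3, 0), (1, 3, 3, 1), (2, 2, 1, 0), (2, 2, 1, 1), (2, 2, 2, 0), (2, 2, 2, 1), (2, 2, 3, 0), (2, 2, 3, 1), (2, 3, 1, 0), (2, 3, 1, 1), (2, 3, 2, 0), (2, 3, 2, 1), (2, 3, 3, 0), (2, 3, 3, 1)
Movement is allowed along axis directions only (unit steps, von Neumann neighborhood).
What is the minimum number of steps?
5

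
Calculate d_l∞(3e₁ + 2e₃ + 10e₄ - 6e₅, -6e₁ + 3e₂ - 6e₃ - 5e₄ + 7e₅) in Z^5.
15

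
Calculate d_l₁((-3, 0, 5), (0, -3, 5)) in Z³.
6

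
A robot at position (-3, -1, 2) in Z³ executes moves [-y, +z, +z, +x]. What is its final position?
(-2, -2, 4)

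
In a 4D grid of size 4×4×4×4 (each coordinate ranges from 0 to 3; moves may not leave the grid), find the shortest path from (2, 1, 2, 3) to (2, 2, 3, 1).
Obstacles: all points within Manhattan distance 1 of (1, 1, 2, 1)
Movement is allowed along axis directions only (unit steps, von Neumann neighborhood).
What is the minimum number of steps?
4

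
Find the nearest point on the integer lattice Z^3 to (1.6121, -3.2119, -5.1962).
(2, -3, -5)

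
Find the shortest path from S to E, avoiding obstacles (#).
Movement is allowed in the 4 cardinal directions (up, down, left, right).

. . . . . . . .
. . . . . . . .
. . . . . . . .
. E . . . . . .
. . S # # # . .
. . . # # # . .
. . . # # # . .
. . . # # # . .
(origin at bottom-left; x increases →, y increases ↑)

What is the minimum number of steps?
2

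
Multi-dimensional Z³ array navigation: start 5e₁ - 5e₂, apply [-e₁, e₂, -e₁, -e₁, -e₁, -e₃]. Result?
(1, -4, -1)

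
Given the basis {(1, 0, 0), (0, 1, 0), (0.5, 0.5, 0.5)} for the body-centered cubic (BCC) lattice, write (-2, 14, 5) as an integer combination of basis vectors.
-7b₁ + 9b₂ + 10b₃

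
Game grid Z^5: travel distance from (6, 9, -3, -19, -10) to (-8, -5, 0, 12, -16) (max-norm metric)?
31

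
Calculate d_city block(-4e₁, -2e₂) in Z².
6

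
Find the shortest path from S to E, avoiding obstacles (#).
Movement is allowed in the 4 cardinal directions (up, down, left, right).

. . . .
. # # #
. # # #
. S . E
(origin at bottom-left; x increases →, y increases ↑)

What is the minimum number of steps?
2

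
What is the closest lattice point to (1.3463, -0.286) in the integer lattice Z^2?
(1, 0)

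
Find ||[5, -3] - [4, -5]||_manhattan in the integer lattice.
3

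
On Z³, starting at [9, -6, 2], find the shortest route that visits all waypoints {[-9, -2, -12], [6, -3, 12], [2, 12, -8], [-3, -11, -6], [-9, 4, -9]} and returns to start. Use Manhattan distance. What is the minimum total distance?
130
(one optimal route: (9, -6, 2) → (6, -3, 12) → (2, 12, -8) → (-9, 4, -9) → (-9, -2, -12) → (-3, -11, -6) → (9, -6, 2))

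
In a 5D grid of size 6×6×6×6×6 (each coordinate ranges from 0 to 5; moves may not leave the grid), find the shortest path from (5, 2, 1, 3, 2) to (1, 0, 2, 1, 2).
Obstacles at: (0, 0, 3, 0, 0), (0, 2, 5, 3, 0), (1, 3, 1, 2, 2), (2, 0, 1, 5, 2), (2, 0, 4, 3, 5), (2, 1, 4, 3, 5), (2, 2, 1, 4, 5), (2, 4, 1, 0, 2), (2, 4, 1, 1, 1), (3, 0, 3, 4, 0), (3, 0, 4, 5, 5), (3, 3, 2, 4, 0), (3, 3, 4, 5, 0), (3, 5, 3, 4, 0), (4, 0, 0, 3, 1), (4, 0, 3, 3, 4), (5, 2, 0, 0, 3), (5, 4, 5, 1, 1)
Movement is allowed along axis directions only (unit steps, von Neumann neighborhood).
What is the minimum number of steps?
9
(one shortest path: (5, 2, 1, 3, 2) → (4, 2, 1, 3, 2) → (3, 2, 1, 3, 2) → (2, 2, 1, 3, 2) → (1, 2, 1, 3, 2) → (1, 1, 1, 3, 2) → (1, 0, 1, 3, 2) → (1, 0, 2, 3, 2) → (1, 0, 2, 2, 2) → (1, 0, 2, 1, 2))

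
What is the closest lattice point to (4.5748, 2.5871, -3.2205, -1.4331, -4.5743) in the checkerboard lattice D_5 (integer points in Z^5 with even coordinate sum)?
(5, 3, -3, -2, -5)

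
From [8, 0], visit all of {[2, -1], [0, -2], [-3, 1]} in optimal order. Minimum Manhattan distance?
16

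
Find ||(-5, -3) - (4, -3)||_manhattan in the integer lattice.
9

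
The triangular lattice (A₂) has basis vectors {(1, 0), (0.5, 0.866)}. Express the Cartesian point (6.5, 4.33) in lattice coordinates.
4b₁ + 5b₂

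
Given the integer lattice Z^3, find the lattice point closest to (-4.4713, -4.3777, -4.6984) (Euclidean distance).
(-4, -4, -5)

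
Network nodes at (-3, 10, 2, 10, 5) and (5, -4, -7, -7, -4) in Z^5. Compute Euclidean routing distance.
26.6646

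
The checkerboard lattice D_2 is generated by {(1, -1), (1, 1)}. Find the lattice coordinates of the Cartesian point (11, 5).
3b₁ + 8b₂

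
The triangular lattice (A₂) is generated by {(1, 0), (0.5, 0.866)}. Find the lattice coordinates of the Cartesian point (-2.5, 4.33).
-5b₁ + 5b₂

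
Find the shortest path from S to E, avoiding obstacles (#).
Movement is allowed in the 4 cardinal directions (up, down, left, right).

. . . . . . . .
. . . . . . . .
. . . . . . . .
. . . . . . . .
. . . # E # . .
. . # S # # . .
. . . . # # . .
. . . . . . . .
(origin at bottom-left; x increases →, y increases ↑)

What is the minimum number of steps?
10
(one shortest path: (3, 2) → (3, 1) → (2, 1) → (1, 1) → (1, 2) → (1, 3) → (2, 3) → (2, 4) → (3, 4) → (4, 4) → (4, 3))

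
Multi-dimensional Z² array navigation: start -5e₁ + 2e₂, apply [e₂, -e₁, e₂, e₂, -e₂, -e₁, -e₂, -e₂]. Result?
(-7, 2)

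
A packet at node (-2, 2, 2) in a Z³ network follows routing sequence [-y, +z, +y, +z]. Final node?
(-2, 2, 4)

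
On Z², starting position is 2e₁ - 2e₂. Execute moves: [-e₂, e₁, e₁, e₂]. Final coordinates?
(4, -2)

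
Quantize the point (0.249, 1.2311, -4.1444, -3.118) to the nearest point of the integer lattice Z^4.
(0, 1, -4, -3)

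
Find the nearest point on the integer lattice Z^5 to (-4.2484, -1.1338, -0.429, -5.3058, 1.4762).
(-4, -1, 0, -5, 1)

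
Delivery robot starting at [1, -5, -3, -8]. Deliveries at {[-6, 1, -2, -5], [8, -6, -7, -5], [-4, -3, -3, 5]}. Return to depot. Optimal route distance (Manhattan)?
78
(one optimal route: (1, -5, -3, -8) → (-6, 1, -2, -5) → (-4, -3, -3, 5) → (8, -6, -7, -5) → (1, -5, -3, -8))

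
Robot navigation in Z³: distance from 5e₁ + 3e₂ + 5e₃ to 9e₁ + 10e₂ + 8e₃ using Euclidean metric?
8.60233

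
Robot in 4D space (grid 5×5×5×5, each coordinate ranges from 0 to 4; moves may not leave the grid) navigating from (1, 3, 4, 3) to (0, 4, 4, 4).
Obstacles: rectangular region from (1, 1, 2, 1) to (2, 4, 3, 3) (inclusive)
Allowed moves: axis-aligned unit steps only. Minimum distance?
3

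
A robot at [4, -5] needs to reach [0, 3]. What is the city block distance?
12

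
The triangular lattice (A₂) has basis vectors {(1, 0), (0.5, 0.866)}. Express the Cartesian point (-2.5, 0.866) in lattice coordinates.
-3b₁ + b₂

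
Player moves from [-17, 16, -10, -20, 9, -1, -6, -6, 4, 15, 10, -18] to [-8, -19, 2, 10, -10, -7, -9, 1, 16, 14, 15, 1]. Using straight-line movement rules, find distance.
57.7581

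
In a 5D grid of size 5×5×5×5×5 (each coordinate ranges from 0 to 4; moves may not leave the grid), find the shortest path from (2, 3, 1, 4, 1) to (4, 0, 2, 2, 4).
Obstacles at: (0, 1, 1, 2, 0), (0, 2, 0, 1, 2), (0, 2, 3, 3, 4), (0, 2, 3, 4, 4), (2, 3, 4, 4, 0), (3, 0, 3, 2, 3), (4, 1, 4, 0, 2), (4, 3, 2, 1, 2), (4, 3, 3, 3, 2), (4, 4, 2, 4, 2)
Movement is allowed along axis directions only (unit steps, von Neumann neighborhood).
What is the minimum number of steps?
11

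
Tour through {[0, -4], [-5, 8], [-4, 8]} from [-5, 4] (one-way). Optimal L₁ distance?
21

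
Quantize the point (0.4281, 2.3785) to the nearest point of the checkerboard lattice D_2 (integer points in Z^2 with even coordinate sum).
(0, 2)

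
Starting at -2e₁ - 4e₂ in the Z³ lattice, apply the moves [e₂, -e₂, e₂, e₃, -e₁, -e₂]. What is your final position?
(-3, -4, 1)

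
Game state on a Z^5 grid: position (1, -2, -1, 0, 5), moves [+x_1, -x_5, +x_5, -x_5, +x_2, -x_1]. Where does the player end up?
(1, -1, -1, 0, 4)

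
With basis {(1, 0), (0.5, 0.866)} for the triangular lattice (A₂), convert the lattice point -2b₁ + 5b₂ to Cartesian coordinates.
(0.5, 4.33)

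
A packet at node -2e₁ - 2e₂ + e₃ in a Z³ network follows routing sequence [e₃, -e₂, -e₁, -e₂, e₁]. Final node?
(-2, -4, 2)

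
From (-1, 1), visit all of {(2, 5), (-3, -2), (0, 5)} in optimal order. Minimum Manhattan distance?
17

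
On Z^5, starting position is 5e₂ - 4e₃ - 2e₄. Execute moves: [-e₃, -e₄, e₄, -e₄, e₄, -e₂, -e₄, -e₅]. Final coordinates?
(0, 4, -5, -3, -1)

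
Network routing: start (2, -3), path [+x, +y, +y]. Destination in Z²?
(3, -1)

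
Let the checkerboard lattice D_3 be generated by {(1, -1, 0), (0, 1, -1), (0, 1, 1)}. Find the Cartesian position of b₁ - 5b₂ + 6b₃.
(1, 0, 11)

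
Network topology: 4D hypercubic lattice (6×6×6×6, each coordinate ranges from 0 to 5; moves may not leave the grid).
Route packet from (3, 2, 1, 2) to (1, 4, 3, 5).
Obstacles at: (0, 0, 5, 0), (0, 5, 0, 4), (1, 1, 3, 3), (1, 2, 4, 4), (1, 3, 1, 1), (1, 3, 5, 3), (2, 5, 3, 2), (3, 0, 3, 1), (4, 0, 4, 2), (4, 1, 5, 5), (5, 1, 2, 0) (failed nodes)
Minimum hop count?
9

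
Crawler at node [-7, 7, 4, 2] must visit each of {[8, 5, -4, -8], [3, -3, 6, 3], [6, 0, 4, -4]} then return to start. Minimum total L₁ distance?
92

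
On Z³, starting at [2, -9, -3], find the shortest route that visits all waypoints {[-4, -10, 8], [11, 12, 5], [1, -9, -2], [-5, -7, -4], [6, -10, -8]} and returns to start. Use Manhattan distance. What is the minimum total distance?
118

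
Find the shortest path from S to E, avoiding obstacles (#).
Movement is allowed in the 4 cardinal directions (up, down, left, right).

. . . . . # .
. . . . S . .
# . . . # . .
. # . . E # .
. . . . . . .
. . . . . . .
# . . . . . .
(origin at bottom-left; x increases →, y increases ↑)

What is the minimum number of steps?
4
(one shortest path: (4, 5) → (3, 5) → (3, 4) → (3, 3) → (4, 3))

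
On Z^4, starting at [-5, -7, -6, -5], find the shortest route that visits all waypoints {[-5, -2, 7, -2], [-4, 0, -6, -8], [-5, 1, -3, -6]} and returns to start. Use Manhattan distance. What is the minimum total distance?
56
(one optimal route: (-5, -7, -6, -5) → (-5, -2, 7, -2) → (-5, 1, -3, -6) → (-4, 0, -6, -8) → (-5, -7, -6, -5))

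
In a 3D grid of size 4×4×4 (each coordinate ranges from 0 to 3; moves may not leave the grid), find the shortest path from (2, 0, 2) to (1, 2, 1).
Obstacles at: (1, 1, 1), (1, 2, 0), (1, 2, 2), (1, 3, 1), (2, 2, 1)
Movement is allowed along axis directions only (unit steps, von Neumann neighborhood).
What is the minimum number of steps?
6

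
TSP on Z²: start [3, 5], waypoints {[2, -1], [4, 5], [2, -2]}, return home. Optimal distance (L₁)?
18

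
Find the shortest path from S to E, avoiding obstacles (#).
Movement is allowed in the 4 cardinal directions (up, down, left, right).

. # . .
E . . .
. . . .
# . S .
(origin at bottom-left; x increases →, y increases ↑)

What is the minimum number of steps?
4
(one shortest path: (2, 0) → (1, 0) → (1, 1) → (0, 1) → (0, 2))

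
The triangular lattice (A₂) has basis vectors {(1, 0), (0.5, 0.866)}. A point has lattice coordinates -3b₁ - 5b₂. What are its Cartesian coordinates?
(-5.5, -4.33)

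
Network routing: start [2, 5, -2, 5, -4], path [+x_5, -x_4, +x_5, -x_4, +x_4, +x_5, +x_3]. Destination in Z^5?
(2, 5, -1, 4, -1)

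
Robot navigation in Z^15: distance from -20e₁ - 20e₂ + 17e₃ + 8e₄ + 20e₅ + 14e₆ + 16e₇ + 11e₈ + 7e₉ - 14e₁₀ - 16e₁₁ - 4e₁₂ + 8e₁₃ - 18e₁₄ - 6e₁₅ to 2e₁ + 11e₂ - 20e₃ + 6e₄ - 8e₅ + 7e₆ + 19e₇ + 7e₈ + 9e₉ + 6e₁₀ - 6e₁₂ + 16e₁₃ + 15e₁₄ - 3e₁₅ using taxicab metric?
218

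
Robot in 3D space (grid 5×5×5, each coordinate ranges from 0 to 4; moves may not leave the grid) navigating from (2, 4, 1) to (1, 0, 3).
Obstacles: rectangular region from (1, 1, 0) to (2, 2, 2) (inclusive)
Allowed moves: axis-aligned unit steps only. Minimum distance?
7
(one shortest path: (2, 4, 1) → (1, 4, 1) → (1, 3, 1) → (1, 3, 2) → (1, 3, 3) → (1, 2, 3) → (1, 1, 3) → (1, 0, 3))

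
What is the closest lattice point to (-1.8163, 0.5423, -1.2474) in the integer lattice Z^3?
(-2, 1, -1)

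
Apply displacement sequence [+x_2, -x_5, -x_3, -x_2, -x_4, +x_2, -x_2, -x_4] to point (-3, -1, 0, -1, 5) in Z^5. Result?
(-3, -1, -1, -3, 4)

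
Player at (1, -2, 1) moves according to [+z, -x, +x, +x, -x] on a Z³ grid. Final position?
(1, -2, 2)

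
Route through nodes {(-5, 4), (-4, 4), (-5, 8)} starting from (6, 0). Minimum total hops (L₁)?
19
(one optimal route: (6, 0) → (-4, 4) → (-5, 4) → (-5, 8))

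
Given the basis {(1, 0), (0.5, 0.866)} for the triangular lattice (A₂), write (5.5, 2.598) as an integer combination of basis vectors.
4b₁ + 3b₂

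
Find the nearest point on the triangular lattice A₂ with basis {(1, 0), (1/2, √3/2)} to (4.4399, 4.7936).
(4.5, 4.33)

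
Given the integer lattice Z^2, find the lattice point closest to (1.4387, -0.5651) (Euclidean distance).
(1, -1)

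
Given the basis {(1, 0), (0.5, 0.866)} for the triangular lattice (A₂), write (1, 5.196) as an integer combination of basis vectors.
-2b₁ + 6b₂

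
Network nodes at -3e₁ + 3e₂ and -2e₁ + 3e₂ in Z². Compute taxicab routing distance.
1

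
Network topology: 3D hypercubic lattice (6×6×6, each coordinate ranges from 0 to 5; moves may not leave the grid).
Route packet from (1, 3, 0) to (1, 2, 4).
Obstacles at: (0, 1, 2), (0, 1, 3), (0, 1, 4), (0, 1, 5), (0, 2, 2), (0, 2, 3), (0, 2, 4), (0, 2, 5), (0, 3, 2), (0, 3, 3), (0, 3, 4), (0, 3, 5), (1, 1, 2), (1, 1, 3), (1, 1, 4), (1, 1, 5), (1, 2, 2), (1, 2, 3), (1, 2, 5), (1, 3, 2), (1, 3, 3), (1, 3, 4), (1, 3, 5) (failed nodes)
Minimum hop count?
7
(one shortest path: (1, 3, 0) → (2, 3, 0) → (2, 2, 0) → (2, 2, 1) → (2, 2, 2) → (2, 2, 3) → (2, 2, 4) → (1, 2, 4))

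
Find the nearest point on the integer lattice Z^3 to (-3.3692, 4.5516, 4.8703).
(-3, 5, 5)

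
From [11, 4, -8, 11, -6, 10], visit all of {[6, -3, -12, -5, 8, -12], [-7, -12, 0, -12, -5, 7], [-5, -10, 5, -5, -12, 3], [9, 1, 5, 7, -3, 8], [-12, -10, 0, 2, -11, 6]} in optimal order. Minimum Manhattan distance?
202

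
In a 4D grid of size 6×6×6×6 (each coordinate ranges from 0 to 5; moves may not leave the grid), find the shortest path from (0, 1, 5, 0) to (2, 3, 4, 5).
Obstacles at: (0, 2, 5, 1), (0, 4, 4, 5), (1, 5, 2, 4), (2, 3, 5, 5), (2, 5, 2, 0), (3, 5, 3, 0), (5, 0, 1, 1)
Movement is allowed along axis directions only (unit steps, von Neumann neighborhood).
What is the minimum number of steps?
10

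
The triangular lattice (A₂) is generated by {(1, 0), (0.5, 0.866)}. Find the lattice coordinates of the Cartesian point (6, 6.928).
2b₁ + 8b₂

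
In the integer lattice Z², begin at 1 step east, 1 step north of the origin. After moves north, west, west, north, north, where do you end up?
(-1, 4)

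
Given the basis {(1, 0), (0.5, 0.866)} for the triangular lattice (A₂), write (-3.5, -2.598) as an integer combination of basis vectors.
-2b₁ - 3b₂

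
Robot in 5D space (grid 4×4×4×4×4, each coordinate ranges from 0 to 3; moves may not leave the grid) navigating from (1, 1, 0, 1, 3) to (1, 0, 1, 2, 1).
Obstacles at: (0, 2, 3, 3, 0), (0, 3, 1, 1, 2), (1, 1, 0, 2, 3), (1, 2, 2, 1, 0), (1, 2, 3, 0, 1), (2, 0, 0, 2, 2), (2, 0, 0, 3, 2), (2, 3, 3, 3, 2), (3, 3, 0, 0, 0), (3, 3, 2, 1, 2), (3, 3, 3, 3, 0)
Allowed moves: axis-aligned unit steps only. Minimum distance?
5
(one shortest path: (1, 1, 0, 1, 3) → (1, 0, 0, 1, 3) → (1, 0, 1, 1, 3) → (1, 0, 1, 2, 3) → (1, 0, 1, 2, 2) → (1, 0, 1, 2, 1))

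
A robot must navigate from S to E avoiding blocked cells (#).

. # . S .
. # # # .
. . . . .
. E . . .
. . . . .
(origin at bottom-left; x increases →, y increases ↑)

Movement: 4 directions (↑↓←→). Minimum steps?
7
(one shortest path: (3, 4) → (4, 4) → (4, 3) → (4, 2) → (3, 2) → (2, 2) → (1, 2) → (1, 1))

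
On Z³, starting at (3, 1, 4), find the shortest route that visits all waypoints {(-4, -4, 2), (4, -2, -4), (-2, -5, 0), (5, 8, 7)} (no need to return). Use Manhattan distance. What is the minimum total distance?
52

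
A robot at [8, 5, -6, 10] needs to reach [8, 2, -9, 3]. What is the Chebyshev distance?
7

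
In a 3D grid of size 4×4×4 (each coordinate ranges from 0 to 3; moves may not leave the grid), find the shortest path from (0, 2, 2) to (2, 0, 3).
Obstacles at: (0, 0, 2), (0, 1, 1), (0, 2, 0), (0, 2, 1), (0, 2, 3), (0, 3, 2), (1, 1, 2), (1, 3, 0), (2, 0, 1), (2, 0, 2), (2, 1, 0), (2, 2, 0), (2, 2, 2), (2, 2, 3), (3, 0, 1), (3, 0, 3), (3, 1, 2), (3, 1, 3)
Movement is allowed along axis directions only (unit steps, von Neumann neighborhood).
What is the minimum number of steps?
5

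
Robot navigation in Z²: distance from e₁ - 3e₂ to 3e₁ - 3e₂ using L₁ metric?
2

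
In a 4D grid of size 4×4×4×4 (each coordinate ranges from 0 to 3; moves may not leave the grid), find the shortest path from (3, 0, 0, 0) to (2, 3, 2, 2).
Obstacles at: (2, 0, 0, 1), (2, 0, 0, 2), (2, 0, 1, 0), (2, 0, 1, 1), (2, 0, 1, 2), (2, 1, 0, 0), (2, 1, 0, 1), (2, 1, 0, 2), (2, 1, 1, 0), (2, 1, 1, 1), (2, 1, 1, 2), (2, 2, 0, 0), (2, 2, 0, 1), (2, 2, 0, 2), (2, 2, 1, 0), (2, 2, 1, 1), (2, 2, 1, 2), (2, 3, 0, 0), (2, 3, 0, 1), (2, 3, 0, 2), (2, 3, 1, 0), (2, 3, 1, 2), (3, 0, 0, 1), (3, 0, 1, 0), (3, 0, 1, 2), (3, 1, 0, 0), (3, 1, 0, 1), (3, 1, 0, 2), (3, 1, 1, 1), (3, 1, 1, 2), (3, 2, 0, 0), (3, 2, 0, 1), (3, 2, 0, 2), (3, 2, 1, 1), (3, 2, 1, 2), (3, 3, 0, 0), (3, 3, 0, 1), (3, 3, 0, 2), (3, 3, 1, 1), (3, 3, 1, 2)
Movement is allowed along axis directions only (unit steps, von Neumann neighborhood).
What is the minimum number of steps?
10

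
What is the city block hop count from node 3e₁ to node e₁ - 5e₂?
7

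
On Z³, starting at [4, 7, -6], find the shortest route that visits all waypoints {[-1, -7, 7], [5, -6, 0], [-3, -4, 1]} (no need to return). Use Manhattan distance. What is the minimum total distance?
42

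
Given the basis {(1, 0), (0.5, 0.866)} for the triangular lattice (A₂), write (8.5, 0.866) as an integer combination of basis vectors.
8b₁ + b₂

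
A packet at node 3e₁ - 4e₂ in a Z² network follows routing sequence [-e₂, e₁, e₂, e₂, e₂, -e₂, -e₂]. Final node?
(4, -4)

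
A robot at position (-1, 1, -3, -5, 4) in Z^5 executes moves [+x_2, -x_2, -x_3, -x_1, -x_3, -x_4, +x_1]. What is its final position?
(-1, 1, -5, -6, 4)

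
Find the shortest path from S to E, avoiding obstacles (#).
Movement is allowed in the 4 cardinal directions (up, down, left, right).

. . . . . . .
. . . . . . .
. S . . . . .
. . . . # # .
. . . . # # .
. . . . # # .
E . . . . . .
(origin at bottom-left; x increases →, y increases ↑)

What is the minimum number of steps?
5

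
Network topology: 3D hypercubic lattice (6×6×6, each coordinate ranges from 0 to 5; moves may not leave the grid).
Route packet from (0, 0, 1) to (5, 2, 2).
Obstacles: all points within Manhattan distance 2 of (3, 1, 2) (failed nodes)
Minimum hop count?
10
(one shortest path: (0, 0, 1) → (1, 0, 1) → (2, 0, 1) → (2, 0, 0) → (3, 0, 0) → (4, 0, 0) → (5, 0, 0) → (5, 1, 0) → (5, 2, 0) → (5, 2, 1) → (5, 2, 2))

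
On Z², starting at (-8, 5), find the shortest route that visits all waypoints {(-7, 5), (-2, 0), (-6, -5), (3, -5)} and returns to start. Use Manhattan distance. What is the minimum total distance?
42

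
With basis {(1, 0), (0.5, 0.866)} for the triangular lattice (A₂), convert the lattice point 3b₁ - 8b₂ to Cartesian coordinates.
(-1, -6.928)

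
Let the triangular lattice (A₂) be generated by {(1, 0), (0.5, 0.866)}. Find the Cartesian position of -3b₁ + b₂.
(-2.5, 0.866)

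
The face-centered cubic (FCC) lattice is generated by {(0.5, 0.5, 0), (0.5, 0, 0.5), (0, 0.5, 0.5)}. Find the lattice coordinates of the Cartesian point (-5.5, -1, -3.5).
-3b₁ - 8b₂ + b₃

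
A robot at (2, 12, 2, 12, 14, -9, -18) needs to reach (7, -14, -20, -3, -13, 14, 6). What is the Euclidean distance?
56.9561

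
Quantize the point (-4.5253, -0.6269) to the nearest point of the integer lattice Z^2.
(-5, -1)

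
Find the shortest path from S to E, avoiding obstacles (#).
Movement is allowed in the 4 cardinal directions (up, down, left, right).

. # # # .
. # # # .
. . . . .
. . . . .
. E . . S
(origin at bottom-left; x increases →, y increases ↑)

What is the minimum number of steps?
3
(one shortest path: (4, 0) → (3, 0) → (2, 0) → (1, 0))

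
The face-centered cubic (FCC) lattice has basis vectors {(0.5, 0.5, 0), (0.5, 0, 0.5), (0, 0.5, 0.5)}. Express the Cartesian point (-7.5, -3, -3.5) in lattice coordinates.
-7b₁ - 8b₂ + b₃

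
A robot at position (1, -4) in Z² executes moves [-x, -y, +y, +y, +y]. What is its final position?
(0, -2)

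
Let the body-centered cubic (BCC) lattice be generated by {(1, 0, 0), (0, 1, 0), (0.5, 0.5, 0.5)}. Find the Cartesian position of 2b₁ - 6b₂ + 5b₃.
(4.5, -3.5, 2.5)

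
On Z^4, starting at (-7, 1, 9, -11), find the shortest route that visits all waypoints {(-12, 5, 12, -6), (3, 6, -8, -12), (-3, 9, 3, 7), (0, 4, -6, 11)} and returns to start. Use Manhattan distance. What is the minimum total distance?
136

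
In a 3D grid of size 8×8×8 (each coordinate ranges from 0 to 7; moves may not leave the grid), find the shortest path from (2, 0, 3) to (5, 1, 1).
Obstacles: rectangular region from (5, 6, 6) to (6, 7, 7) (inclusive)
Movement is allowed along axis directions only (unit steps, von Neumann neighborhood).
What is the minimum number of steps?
6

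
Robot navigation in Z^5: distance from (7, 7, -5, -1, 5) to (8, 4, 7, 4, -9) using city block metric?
35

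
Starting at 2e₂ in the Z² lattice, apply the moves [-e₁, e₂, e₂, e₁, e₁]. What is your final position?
(1, 4)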